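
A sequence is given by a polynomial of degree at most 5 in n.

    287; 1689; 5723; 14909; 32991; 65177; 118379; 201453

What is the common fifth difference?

Δ: 1402, 4034, 9186, 18082, 32186, 53202, 83074
Δ²: 2632, 5152, 8896, 14104, 21016, 29872
Δ³: 2520, 3744, 5208, 6912, 8856
Δ⁴: 1224, 1464, 1704, 1944
Δ⁵: 240, 240, 240

240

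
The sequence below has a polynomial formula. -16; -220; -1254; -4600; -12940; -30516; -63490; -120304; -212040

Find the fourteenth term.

-1812580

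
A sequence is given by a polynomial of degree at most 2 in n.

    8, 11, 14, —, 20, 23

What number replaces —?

17

Using the first 3 terms:
Δ: 3  3
Constant first difference = 3.
Extend forward: 14 + 3 = 17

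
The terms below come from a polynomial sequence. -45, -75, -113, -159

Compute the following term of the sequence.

D1: -30  -38  -46
D2: -8  -8
Constant second difference = -8, so extend:
-46 − 8 = -54;  -159 − 54 = -213

-213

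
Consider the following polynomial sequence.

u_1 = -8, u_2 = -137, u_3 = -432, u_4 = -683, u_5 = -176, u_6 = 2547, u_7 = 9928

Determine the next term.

25633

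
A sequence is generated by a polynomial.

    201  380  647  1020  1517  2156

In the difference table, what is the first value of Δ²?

88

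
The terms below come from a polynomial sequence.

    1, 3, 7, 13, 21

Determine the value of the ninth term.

73

D1: 2  4  6  8
D2: 2  2  2
Constant second difference = 2, so extend:
8 + 2 = 10;  21 + 10 = 31
10 + 2 = 12;  31 + 12 = 43
12 + 2 = 14;  43 + 14 = 57
14 + 2 = 16;  57 + 16 = 73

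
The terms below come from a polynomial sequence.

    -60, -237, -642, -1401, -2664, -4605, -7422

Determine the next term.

-11337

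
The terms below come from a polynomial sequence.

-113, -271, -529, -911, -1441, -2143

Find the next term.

D1: -158, -258, -382, -530, -702
D2: -100, -124, -148, -172
D3: -24, -24, -24
Constant third difference = -24, so extend:
-172 − 24 = -196;  -702 − 196 = -898;  -2143 − 898 = -3041

-3041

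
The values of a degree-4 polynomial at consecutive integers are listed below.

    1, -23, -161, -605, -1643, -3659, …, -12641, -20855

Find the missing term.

Using the first 6 terms:
First differences: -24, -138, -444, -1038, -2016
Second differences: -114, -306, -594, -978
Third differences: -192, -288, -384
Fourth differences: -96, -96
Constant fourth difference = -96.
Extend forward: -384 − 96 = -480;  -978 − 480 = -1458;  -2016 − 1458 = -3474;  -3659 − 3474 = -7133

-7133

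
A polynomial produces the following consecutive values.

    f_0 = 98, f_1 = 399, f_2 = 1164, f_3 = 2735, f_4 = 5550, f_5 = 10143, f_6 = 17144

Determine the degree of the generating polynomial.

4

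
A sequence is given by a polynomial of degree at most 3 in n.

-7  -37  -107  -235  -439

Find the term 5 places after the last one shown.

First differences: -30, -70, -128, -204
Second differences: -40, -58, -76
Third differences: -18, -18
Constant third difference = -18, so extend:
-76 − 18 = -94;  -204 − 94 = -298;  -439 − 298 = -737
-94 − 18 = -112;  -298 − 112 = -410;  -737 − 410 = -1147
-112 − 18 = -130;  -410 − 130 = -540;  -1147 − 540 = -1687
-130 − 18 = -148;  -540 − 148 = -688;  -1687 − 688 = -2375
-148 − 18 = -166;  -688 − 166 = -854;  -2375 − 854 = -3229

-3229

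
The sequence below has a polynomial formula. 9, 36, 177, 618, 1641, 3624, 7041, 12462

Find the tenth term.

32076

D1: 27, 141, 441, 1023, 1983, 3417, 5421
D2: 114, 300, 582, 960, 1434, 2004
D3: 186, 282, 378, 474, 570
D4: 96, 96, 96, 96
The fourth differences are constant (96).
570 + 96 = 666;  2004 + 666 = 2670;  5421 + 2670 = 8091;  12462 + 8091 = 20553
666 + 96 = 762;  2670 + 762 = 3432;  8091 + 3432 = 11523;  20553 + 11523 = 32076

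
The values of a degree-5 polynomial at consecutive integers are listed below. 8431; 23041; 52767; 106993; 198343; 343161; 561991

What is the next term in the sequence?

First differences: 14610  29726  54226  91350  144818  218830
Second differences: 15116  24500  37124  53468  74012
Third differences: 9384  12624  16344  20544
Fourth differences: 3240  3720  4200
Fifth differences: 480  480
Constant fifth difference = 480, so extend:
4200 + 480 = 4680;  20544 + 4680 = 25224;  74012 + 25224 = 99236;  218830 + 99236 = 318066;  561991 + 318066 = 880057

880057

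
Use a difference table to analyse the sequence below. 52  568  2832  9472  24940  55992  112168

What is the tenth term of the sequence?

578680

D1: 516, 2264, 6640, 15468, 31052, 56176
D2: 1748, 4376, 8828, 15584, 25124
D3: 2628, 4452, 6756, 9540
D4: 1824, 2304, 2784
D5: 480, 480
Fifth differences constant at 480.
2784 + 480 = 3264;  9540 + 3264 = 12804;  25124 + 12804 = 37928;  56176 + 37928 = 94104;  112168 + 94104 = 206272
3264 + 480 = 3744;  12804 + 3744 = 16548;  37928 + 16548 = 54476;  94104 + 54476 = 148580;  206272 + 148580 = 354852
3744 + 480 = 4224;  16548 + 4224 = 20772;  54476 + 20772 = 75248;  148580 + 75248 = 223828;  354852 + 223828 = 578680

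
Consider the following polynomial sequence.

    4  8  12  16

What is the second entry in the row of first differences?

4

D1: 4, 4, 4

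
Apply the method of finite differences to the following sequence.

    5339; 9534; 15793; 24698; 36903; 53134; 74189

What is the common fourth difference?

First differences: 4195, 6259, 8905, 12205, 16231, 21055
Second differences: 2064, 2646, 3300, 4026, 4824
Third differences: 582, 654, 726, 798
Fourth differences: 72, 72, 72

72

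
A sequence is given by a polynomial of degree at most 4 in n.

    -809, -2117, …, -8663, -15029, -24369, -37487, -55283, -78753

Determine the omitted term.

-4563

Using the last 6 terms:
D1: -6366  -9340  -13118  -17796  -23470
D2: -2974  -3778  -4678  -5674
D3: -804  -900  -996
D4: -96  -96
Constant fourth difference = -96.
Extend backward: -804 + 96 = -708;  -2974 + 708 = -2266;  -6366 + 2266 = -4100;  -8663 + 4100 = -4563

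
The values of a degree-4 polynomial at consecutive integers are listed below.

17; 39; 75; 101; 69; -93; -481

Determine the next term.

First differences: 22 , 36 , 26 , -32 , -162 , -388
Second differences: 14 , -10 , -58 , -130 , -226
Third differences: -24 , -48 , -72 , -96
Fourth differences: -24 , -24 , -24
Fourth differences constant at -24.
-96 − 24 = -120;  -226 − 120 = -346;  -388 − 346 = -734;  -481 − 734 = -1215

-1215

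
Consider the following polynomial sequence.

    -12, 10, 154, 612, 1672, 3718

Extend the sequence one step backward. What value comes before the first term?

First differences: 22, 144, 458, 1060, 2046
Second differences: 122, 314, 602, 986
Third differences: 192, 288, 384
Fourth differences: 96, 96
The fourth differences are constant at 96.
Work back: 192 − 96 = 96;  122 − 96 = 26;  22 − 26 = -4;  -12 + 4 = -8

-8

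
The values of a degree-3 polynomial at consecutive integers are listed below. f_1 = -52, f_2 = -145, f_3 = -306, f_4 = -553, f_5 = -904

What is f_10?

-4849

-93 , -161 , -247 , -351
-68 , -86 , -104
-18 , -18
The third differences are constant (-18).
-104 − 18 = -122;  -351 − 122 = -473;  -904 − 473 = -1377
-122 − 18 = -140;  -473 − 140 = -613;  -1377 − 613 = -1990
-140 − 18 = -158;  -613 − 158 = -771;  -1990 − 771 = -2761
-158 − 18 = -176;  -771 − 176 = -947;  -2761 − 947 = -3708
-176 − 18 = -194;  -947 − 194 = -1141;  -3708 − 1141 = -4849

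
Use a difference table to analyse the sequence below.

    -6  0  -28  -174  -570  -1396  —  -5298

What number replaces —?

-2880

Using the first 6 terms:
D1: 6, -28, -146, -396, -826
D2: -34, -118, -250, -430
D3: -84, -132, -180
D4: -48, -48
Constant fourth difference = -48.
Extend forward: -180 − 48 = -228;  -430 − 228 = -658;  -826 − 658 = -1484;  -1396 − 1484 = -2880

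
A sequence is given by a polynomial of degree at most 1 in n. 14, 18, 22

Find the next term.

26

D1: 4 , 4
First differences constant at 4.
22 + 4 = 26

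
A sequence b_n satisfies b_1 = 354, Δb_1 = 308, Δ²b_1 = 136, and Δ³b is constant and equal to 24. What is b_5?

2498

Build the table forward from the leading diagonal:
D3: 24, 24, 24, 24, 24
D2: 136, 160, 184, 208, 232
D1: 308, 444, 604, 788, 996
b: 354, 662, 1106, 1710, 2498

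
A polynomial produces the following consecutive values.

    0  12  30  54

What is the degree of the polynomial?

D1: 12, 18, 24
D2: 6, 6
The second differences are constant, so the polynomial has degree 2.

2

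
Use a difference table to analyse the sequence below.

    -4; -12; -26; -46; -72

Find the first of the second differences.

-6

D1: -8, -14, -20, -26
D2: -6, -6, -6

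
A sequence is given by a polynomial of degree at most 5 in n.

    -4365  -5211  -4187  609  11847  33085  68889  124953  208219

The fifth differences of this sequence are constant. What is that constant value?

Δ: -846, 1024, 4796, 11238, 21238, 35804, 56064, 83266
Δ²: 1870, 3772, 6442, 10000, 14566, 20260, 27202
Δ³: 1902, 2670, 3558, 4566, 5694, 6942
Δ⁴: 768, 888, 1008, 1128, 1248
Δ⁵: 120, 120, 120, 120

120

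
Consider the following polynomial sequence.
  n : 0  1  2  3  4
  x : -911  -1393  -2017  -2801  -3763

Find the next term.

-4921

-482 , -624 , -784 , -962
-142 , -160 , -178
-18 , -18
The third differences are constant (-18).
-178 − 18 = -196;  -962 − 196 = -1158;  -3763 − 1158 = -4921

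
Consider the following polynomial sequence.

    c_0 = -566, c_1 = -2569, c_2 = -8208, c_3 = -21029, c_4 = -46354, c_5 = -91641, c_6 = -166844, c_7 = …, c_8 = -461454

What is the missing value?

Using the first 7 terms:
-2003  -5639  -12821  -25325  -45287  -75203
-3636  -7182  -12504  -19962  -29916
-3546  -5322  -7458  -9954
-1776  -2136  -2496
-360  -360
Constant fifth difference = -360.
Extend forward: -2496 − 360 = -2856;  -9954 − 2856 = -12810;  -29916 − 12810 = -42726;  -75203 − 42726 = -117929;  -166844 − 117929 = -284773

-284773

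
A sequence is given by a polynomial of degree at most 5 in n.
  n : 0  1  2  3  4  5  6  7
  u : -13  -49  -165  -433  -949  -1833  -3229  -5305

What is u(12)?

Δ: -36, -116, -268, -516, -884, -1396, -2076
Δ²: -80, -152, -248, -368, -512, -680
Δ³: -72, -96, -120, -144, -168
Δ⁴: -24, -24, -24, -24
Fourth differences constant at -24.
-168 − 24 = -192;  -680 − 192 = -872;  -2076 − 872 = -2948;  -5305 − 2948 = -8253
-192 − 24 = -216;  -872 − 216 = -1088;  -2948 − 1088 = -4036;  -8253 − 4036 = -12289
-216 − 24 = -240;  -1088 − 240 = -1328;  -4036 − 1328 = -5364;  -12289 − 5364 = -17653
-240 − 24 = -264;  -1328 − 264 = -1592;  -5364 − 1592 = -6956;  -17653 − 6956 = -24609
-264 − 24 = -288;  -1592 − 288 = -1880;  -6956 − 1880 = -8836;  -24609 − 8836 = -33445

-33445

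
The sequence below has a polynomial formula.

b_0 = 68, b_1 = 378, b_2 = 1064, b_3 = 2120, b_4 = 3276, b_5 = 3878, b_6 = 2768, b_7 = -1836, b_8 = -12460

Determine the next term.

-32494

D1: 310  686  1056  1156  602  -1110  -4604  -10624
D2: 376  370  100  -554  -1712  -3494  -6020
D3: -6  -270  -654  -1158  -1782  -2526
D4: -264  -384  -504  -624  -744
D5: -120  -120  -120  -120
The fifth differences are constant (-120).
-744 − 120 = -864;  -2526 − 864 = -3390;  -6020 − 3390 = -9410;  -10624 − 9410 = -20034;  -12460 − 20034 = -32494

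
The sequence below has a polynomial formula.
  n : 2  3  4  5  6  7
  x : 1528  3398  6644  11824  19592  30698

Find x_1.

1870  3246  5180  7768  11106
1376  1934  2588  3338
558  654  750
96  96
The fourth differences are constant at 96.
Work back: 558 − 96 = 462;  1376 − 462 = 914;  1870 − 914 = 956;  1528 − 956 = 572

572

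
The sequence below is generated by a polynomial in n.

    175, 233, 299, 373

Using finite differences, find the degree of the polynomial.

First differences: 58, 66, 74
Second differences: 8, 8
The second differences are constant, so the polynomial has degree 2.

2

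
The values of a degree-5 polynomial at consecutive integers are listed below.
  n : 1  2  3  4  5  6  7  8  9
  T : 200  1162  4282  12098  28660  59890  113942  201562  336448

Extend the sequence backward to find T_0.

10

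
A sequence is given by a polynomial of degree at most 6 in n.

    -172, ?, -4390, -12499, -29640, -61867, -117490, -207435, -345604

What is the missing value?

Using the last 7 terms:
Δ: -8109, -17141, -32227, -55623, -89945, -138169
Δ²: -9032, -15086, -23396, -34322, -48224
Δ³: -6054, -8310, -10926, -13902
Δ⁴: -2256, -2616, -2976
Δ⁵: -360, -360
Constant fifth difference = -360.
Extend backward: -2256 + 360 = -1896;  -6054 + 1896 = -4158;  -9032 + 4158 = -4874;  -8109 + 4874 = -3235;  -4390 + 3235 = -1155

-1155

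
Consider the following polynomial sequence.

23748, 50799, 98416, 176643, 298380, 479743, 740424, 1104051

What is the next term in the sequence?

Δ: 27051  47617  78227  121737  181363  260681  363627
Δ²: 20566  30610  43510  59626  79318  102946
Δ³: 10044  12900  16116  19692  23628
Δ⁴: 2856  3216  3576  3936
Δ⁵: 360  360  360
The fifth differences are constant (360).
3936 + 360 = 4296;  23628 + 4296 = 27924;  102946 + 27924 = 130870;  363627 + 130870 = 494497;  1104051 + 494497 = 1598548

1598548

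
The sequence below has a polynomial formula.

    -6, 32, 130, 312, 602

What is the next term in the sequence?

D1: 38 , 98 , 182 , 290
D2: 60 , 84 , 108
D3: 24 , 24
The third differences are constant (24).
108 + 24 = 132;  290 + 132 = 422;  602 + 422 = 1024

1024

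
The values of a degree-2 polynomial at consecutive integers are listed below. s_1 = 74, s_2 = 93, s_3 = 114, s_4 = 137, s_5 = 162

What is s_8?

First differences: 19, 21, 23, 25
Second differences: 2, 2, 2
Second differences constant at 2.
25 + 2 = 27;  162 + 27 = 189
27 + 2 = 29;  189 + 29 = 218
29 + 2 = 31;  218 + 31 = 249

249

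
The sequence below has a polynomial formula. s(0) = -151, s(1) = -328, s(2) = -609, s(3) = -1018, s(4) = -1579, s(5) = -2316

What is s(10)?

-9481

Δ: -177, -281, -409, -561, -737
Δ²: -104, -128, -152, -176
Δ³: -24, -24, -24
Third differences constant at -24.
-176 − 24 = -200;  -737 − 200 = -937;  -2316 − 937 = -3253
-200 − 24 = -224;  -937 − 224 = -1161;  -3253 − 1161 = -4414
-224 − 24 = -248;  -1161 − 248 = -1409;  -4414 − 1409 = -5823
-248 − 24 = -272;  -1409 − 272 = -1681;  -5823 − 1681 = -7504
-272 − 24 = -296;  -1681 − 296 = -1977;  -7504 − 1977 = -9481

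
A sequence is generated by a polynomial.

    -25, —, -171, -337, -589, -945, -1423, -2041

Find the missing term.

Using the last 6 terms:
D1: -166, -252, -356, -478, -618
D2: -86, -104, -122, -140
D3: -18, -18, -18
Constant third difference = -18.
Extend backward: -86 + 18 = -68;  -166 + 68 = -98;  -171 + 98 = -73

-73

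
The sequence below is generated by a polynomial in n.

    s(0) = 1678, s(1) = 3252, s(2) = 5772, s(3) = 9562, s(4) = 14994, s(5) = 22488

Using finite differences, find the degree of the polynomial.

First differences: 1574, 2520, 3790, 5432, 7494
Second differences: 946, 1270, 1642, 2062
Third differences: 324, 372, 420
Fourth differences: 48, 48
The fourth differences are constant, so the polynomial has degree 4.

4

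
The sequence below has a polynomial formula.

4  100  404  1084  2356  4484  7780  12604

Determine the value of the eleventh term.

40564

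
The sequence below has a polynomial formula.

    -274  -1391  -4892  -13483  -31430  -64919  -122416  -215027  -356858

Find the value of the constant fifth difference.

-360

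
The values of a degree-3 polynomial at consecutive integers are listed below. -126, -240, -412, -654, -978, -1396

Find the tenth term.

-4248

-114 , -172 , -242 , -324 , -418
-58 , -70 , -82 , -94
-12 , -12 , -12
Third differences constant at -12.
-94 − 12 = -106;  -418 − 106 = -524;  -1396 − 524 = -1920
-106 − 12 = -118;  -524 − 118 = -642;  -1920 − 642 = -2562
-118 − 12 = -130;  -642 − 130 = -772;  -2562 − 772 = -3334
-130 − 12 = -142;  -772 − 142 = -914;  -3334 − 914 = -4248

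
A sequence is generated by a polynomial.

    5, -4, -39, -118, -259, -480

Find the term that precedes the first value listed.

Δ: -9, -35, -79, -141, -221
Δ²: -26, -44, -62, -80
Δ³: -18, -18, -18
The third differences are constant at -18.
Work back: -26 + 18 = -8;  -9 + 8 = -1;  5 + 1 = 6

6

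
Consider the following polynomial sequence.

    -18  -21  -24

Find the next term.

First differences: -3  -3
First differences constant at -3.
-24 − 3 = -27

-27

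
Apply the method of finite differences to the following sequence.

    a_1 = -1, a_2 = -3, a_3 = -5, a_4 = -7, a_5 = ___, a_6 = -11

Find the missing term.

Using the first 4 terms:
First differences: -2  -2  -2
Constant first difference = -2.
Extend forward: -7 − 2 = -9

-9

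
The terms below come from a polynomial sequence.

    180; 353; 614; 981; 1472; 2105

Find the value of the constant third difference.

First differences: 173, 261, 367, 491, 633
Second differences: 88, 106, 124, 142
Third differences: 18, 18, 18

18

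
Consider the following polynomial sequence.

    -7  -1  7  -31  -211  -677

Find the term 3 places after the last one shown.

-5951

First differences: 6  8  -38  -180  -466
Second differences: 2  -46  -142  -286
Third differences: -48  -96  -144
Fourth differences: -48  -48
The fourth differences are constant (-48).
-144 − 48 = -192;  -286 − 192 = -478;  -466 − 478 = -944;  -677 − 944 = -1621
-192 − 48 = -240;  -478 − 240 = -718;  -944 − 718 = -1662;  -1621 − 1662 = -3283
-240 − 48 = -288;  -718 − 288 = -1006;  -1662 − 1006 = -2668;  -3283 − 2668 = -5951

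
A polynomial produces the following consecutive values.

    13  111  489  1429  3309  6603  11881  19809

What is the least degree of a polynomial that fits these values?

4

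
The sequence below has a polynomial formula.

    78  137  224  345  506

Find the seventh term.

972

59 , 87 , 121 , 161
28 , 34 , 40
6 , 6
Constant third difference = 6, so extend:
40 + 6 = 46;  161 + 46 = 207;  506 + 207 = 713
46 + 6 = 52;  207 + 52 = 259;  713 + 259 = 972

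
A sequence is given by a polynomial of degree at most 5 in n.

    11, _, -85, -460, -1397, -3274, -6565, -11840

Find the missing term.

10

Using the last 6 terms:
D1: -375, -937, -1877, -3291, -5275
D2: -562, -940, -1414, -1984
D3: -378, -474, -570
D4: -96, -96
Constant fourth difference = -96.
Extend backward: -378 + 96 = -282;  -562 + 282 = -280;  -375 + 280 = -95;  -85 + 95 = 10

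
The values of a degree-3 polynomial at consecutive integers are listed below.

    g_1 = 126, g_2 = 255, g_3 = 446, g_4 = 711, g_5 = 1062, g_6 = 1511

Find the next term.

2070

129, 191, 265, 351, 449
62, 74, 86, 98
12, 12, 12
Constant third difference = 12, so extend:
98 + 12 = 110;  449 + 110 = 559;  1511 + 559 = 2070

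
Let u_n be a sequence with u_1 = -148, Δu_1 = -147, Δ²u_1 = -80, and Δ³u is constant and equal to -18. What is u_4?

-847

Build the table forward from the leading diagonal:
Δ³: -18  -18  -18  -18
Δ²: -80  -98  -116  -134
Δ: -147  -227  -325  -441
u: -148  -295  -522  -847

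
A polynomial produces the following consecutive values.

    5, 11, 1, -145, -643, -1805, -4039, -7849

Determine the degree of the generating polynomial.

D1: 6, -10, -146, -498, -1162, -2234, -3810
D2: -16, -136, -352, -664, -1072, -1576
D3: -120, -216, -312, -408, -504
D4: -96, -96, -96, -96
The fourth differences are constant, so the polynomial has degree 4.

4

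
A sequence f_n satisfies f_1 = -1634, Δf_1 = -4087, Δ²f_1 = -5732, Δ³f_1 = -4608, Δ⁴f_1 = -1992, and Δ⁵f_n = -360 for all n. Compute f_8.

-389175

Build the table forward from the leading diagonal:
D5: -360, -360, -360, -360, -360, -360, -360, -360
D4: -1992, -2352, -2712, -3072, -3432, -3792, -4152, -4512
D3: -4608, -6600, -8952, -11664, -14736, -18168, -21960, -26112
D2: -5732, -10340, -16940, -25892, -37556, -52292, -70460, -92420
D1: -4087, -9819, -20159, -37099, -62991, -100547, -152839, -223299
f: -1634, -5721, -15540, -35699, -72798, -135789, -236336, -389175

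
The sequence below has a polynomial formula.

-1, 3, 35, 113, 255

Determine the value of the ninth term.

1823

Δ: 4, 32, 78, 142
Δ²: 28, 46, 64
Δ³: 18, 18
Third differences constant at 18.
64 + 18 = 82;  142 + 82 = 224;  255 + 224 = 479
82 + 18 = 100;  224 + 100 = 324;  479 + 324 = 803
100 + 18 = 118;  324 + 118 = 442;  803 + 442 = 1245
118 + 18 = 136;  442 + 136 = 578;  1245 + 578 = 1823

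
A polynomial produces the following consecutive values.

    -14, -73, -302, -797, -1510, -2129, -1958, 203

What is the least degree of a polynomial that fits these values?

5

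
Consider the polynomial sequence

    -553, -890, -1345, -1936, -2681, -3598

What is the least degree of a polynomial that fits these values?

-337, -455, -591, -745, -917
-118, -136, -154, -172
-18, -18, -18
The third differences are constant, so the polynomial has degree 3.

3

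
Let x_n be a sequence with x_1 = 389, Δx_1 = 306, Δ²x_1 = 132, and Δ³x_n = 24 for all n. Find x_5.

2501

Build the table forward from the leading diagonal:
Third differences: 24, 24, 24, 24, 24
Second differences: 132, 156, 180, 204, 228
First differences: 306, 438, 594, 774, 978
x: 389, 695, 1133, 1727, 2501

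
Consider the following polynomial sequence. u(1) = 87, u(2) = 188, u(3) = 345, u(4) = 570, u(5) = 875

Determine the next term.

First differences: 101, 157, 225, 305
Second differences: 56, 68, 80
Third differences: 12, 12
Constant third difference = 12, so extend:
80 + 12 = 92;  305 + 92 = 397;  875 + 397 = 1272

1272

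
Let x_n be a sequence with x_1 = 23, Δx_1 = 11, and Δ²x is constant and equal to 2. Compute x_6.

98

Build the table forward from the leading diagonal:
Second differences: 2, 2, 2, 2, 2, 2
First differences: 11, 13, 15, 17, 19, 21
x: 23, 34, 47, 62, 79, 98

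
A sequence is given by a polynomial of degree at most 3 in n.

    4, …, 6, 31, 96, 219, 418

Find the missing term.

3

Using the last 5 terms:
25  65  123  199
40  58  76
18  18
Constant third difference = 18.
Extend backward: 40 − 18 = 22;  25 − 22 = 3;  6 − 3 = 3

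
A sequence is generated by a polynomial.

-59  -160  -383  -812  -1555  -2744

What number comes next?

-4535

First differences: -101, -223, -429, -743, -1189
Second differences: -122, -206, -314, -446
Third differences: -84, -108, -132
Fourth differences: -24, -24
Constant fourth difference = -24, so extend:
-132 − 24 = -156;  -446 − 156 = -602;  -1189 − 602 = -1791;  -2744 − 1791 = -4535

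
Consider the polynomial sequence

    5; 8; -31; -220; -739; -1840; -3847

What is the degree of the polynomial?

Δ: 3, -39, -189, -519, -1101, -2007
Δ²: -42, -150, -330, -582, -906
Δ³: -108, -180, -252, -324
Δ⁴: -72, -72, -72
The fourth differences are constant, so the polynomial has degree 4.

4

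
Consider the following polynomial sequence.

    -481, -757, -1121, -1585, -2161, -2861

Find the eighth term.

-4681

D1: -276 , -364 , -464 , -576 , -700
D2: -88 , -100 , -112 , -124
D3: -12 , -12 , -12
The third differences are constant (-12).
-124 − 12 = -136;  -700 − 136 = -836;  -2861 − 836 = -3697
-136 − 12 = -148;  -836 − 148 = -984;  -3697 − 984 = -4681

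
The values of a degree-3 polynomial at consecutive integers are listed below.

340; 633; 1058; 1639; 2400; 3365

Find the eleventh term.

12090

Δ: 293 , 425 , 581 , 761 , 965
Δ²: 132 , 156 , 180 , 204
Δ³: 24 , 24 , 24
The third differences are constant (24).
204 + 24 = 228;  965 + 228 = 1193;  3365 + 1193 = 4558
228 + 24 = 252;  1193 + 252 = 1445;  4558 + 1445 = 6003
252 + 24 = 276;  1445 + 276 = 1721;  6003 + 1721 = 7724
276 + 24 = 300;  1721 + 300 = 2021;  7724 + 2021 = 9745
300 + 24 = 324;  2021 + 324 = 2345;  9745 + 2345 = 12090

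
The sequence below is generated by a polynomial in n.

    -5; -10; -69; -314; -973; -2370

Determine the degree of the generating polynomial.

4

Δ: -5, -59, -245, -659, -1397
Δ²: -54, -186, -414, -738
Δ³: -132, -228, -324
Δ⁴: -96, -96
The fourth differences are constant, so the polynomial has degree 4.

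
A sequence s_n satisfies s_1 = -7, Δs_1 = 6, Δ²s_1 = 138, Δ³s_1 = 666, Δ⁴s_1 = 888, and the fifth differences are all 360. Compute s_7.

Build the table forward from the leading diagonal:
D5: 360  360  360  360  360  360  360
D4: 888  1248  1608  1968  2328  2688  3048
D3: 666  1554  2802  4410  6378  8706  11394
D2: 138  804  2358  5160  9570  15948  24654
D1: 6  144  948  3306  8466  18036  33984
s: -7  -1  143  1091  4397  12863  30899

30899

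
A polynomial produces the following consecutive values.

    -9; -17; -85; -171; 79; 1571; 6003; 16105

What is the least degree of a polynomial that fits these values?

5

First differences: -8, -68, -86, 250, 1492, 4432, 10102
Second differences: -60, -18, 336, 1242, 2940, 5670
Third differences: 42, 354, 906, 1698, 2730
Fourth differences: 312, 552, 792, 1032
Fifth differences: 240, 240, 240
The fifth differences are constant, so the polynomial has degree 5.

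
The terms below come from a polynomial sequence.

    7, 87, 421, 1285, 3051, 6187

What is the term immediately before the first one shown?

First differences: 80  334  864  1766  3136
Second differences: 254  530  902  1370
Third differences: 276  372  468
Fourth differences: 96  96
The fourth differences are constant at 96.
Work back: 276 − 96 = 180;  254 − 180 = 74;  80 − 74 = 6;  7 − 6 = 1

1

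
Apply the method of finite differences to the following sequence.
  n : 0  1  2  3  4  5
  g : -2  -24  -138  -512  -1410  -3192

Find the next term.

-6314

First differences: -22 , -114 , -374 , -898 , -1782
Second differences: -92 , -260 , -524 , -884
Third differences: -168 , -264 , -360
Fourth differences: -96 , -96
The fourth differences are constant (-96).
-360 − 96 = -456;  -884 − 456 = -1340;  -1782 − 1340 = -3122;  -3192 − 3122 = -6314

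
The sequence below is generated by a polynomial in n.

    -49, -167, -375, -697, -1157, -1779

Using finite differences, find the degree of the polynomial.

Δ: -118, -208, -322, -460, -622
Δ²: -90, -114, -138, -162
Δ³: -24, -24, -24
The third differences are constant, so the polynomial has degree 3.

3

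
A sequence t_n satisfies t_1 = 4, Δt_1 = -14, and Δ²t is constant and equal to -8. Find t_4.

Build the table forward from the leading diagonal:
D2: -8, -8, -8, -8
D1: -14, -22, -30, -38
t: 4, -10, -32, -62

-62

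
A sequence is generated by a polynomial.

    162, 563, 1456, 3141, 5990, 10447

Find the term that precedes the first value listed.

D1: 401  893  1685  2849  4457
D2: 492  792  1164  1608
D3: 300  372  444
D4: 72  72
The fourth differences are constant at 72.
Work back: 300 − 72 = 228;  492 − 228 = 264;  401 − 264 = 137;  162 − 137 = 25

25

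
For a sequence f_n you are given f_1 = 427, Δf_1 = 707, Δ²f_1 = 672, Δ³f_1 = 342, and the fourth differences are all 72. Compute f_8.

Build the table forward from the leading diagonal:
D4: 72, 72, 72, 72, 72, 72, 72, 72
D3: 342, 414, 486, 558, 630, 702, 774, 846
D2: 672, 1014, 1428, 1914, 2472, 3102, 3804, 4578
D1: 707, 1379, 2393, 3821, 5735, 8207, 11309, 15113
f: 427, 1134, 2513, 4906, 8727, 14462, 22669, 33978

33978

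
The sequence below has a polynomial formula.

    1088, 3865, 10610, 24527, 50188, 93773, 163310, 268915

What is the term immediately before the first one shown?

First differences: 2777  6745  13917  25661  43585  69537  105605
Second differences: 3968  7172  11744  17924  25952  36068
Third differences: 3204  4572  6180  8028  10116
Fourth differences: 1368  1608  1848  2088
Fifth differences: 240  240  240
The fifth differences are constant at 240.
Work back: 1368 − 240 = 1128;  3204 − 1128 = 2076;  3968 − 2076 = 1892;  2777 − 1892 = 885;  1088 − 885 = 203

203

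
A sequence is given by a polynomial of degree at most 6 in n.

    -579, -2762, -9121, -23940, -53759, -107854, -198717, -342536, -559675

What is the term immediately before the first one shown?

Δ: -2183, -6359, -14819, -29819, -54095, -90863, -143819, -217139
Δ²: -4176, -8460, -15000, -24276, -36768, -52956, -73320
Δ³: -4284, -6540, -9276, -12492, -16188, -20364
Δ⁴: -2256, -2736, -3216, -3696, -4176
Δ⁵: -480, -480, -480, -480
The fifth differences are constant at -480.
Work back: -2256 + 480 = -1776;  -4284 + 1776 = -2508;  -4176 + 2508 = -1668;  -2183 + 1668 = -515;  -579 + 515 = -64

-64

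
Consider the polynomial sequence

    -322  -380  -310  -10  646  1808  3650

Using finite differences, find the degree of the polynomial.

4

D1: -58, 70, 300, 656, 1162, 1842
D2: 128, 230, 356, 506, 680
D3: 102, 126, 150, 174
D4: 24, 24, 24
The fourth differences are constant, so the polynomial has degree 4.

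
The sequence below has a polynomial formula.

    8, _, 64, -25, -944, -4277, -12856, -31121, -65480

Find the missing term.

19

Using the last 7 terms:
D1: -89  -919  -3333  -8579  -18265  -34359
D2: -830  -2414  -5246  -9686  -16094
D3: -1584  -2832  -4440  -6408
D4: -1248  -1608  -1968
D5: -360  -360
Constant fifth difference = -360.
Extend backward: -1248 + 360 = -888;  -1584 + 888 = -696;  -830 + 696 = -134;  -89 + 134 = 45;  64 − 45 = 19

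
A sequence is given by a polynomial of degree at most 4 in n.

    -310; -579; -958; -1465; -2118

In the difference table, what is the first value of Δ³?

-18

D1: -269, -379, -507, -653
D2: -110, -128, -146
D3: -18, -18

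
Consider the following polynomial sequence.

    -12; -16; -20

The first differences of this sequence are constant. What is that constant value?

-4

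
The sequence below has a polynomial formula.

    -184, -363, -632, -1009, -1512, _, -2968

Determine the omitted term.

-2159

Using the first 5 terms:
D1: -179  -269  -377  -503
D2: -90  -108  -126
D3: -18  -18
Constant third difference = -18.
Extend forward: -126 − 18 = -144;  -503 − 144 = -647;  -1512 − 647 = -2159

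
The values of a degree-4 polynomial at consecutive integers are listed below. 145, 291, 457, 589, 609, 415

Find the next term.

-119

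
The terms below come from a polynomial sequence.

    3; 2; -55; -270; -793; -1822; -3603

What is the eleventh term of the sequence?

-24847

Δ: -1, -57, -215, -523, -1029, -1781
Δ²: -56, -158, -308, -506, -752
Δ³: -102, -150, -198, -246
Δ⁴: -48, -48, -48
Constant fourth difference = -48, so extend:
-246 − 48 = -294;  -752 − 294 = -1046;  -1781 − 1046 = -2827;  -3603 − 2827 = -6430
-294 − 48 = -342;  -1046 − 342 = -1388;  -2827 − 1388 = -4215;  -6430 − 4215 = -10645
-342 − 48 = -390;  -1388 − 390 = -1778;  -4215 − 1778 = -5993;  -10645 − 5993 = -16638
-390 − 48 = -438;  -1778 − 438 = -2216;  -5993 − 2216 = -8209;  -16638 − 8209 = -24847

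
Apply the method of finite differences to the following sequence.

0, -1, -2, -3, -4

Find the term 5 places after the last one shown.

-9

D1: -1, -1, -1, -1
The first differences are constant (-1).
-4 − 1 = -5
-5 − 1 = -6
-6 − 1 = -7
-7 − 1 = -8
-8 − 1 = -9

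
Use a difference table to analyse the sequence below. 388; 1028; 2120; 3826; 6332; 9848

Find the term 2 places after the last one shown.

20870

D1: 640  1092  1706  2506  3516
D2: 452  614  800  1010
D3: 162  186  210
D4: 24  24
Fourth differences constant at 24.
210 + 24 = 234;  1010 + 234 = 1244;  3516 + 1244 = 4760;  9848 + 4760 = 14608
234 + 24 = 258;  1244 + 258 = 1502;  4760 + 1502 = 6262;  14608 + 6262 = 20870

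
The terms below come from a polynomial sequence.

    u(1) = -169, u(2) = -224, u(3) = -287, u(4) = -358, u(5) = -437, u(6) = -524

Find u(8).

D1: -55, -63, -71, -79, -87
D2: -8, -8, -8, -8
Constant second difference = -8, so extend:
-87 − 8 = -95;  -524 − 95 = -619
-95 − 8 = -103;  -619 − 103 = -722

-722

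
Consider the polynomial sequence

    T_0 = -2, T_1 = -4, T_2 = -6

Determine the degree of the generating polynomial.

-2, -2
The first differences are constant, so the polynomial has degree 1.

1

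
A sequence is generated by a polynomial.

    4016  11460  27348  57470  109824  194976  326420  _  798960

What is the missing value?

520938

Using the first 7 terms:
Δ: 7444, 15888, 30122, 52354, 85152, 131444
Δ²: 8444, 14234, 22232, 32798, 46292
Δ³: 5790, 7998, 10566, 13494
Δ⁴: 2208, 2568, 2928
Δ⁵: 360, 360
Constant fifth difference = 360.
Extend forward: 2928 + 360 = 3288;  13494 + 3288 = 16782;  46292 + 16782 = 63074;  131444 + 63074 = 194518;  326420 + 194518 = 520938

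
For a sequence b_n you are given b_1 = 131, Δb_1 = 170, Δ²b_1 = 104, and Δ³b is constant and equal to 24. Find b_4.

Build the table forward from the leading diagonal:
D3: 24, 24, 24, 24
D2: 104, 128, 152, 176
D1: 170, 274, 402, 554
b: 131, 301, 575, 977

977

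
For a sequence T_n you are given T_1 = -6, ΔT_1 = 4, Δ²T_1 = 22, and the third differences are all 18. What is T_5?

214

Build the table forward from the leading diagonal:
D3: 18, 18, 18, 18, 18
D2: 22, 40, 58, 76, 94
D1: 4, 26, 66, 124, 200
T: -6, -2, 24, 90, 214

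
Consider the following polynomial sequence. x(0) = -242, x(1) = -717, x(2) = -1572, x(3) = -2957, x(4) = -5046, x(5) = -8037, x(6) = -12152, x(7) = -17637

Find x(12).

-75902

Δ: -475, -855, -1385, -2089, -2991, -4115, -5485
Δ²: -380, -530, -704, -902, -1124, -1370
Δ³: -150, -174, -198, -222, -246
Δ⁴: -24, -24, -24, -24
Constant fourth difference = -24, so extend:
-246 − 24 = -270;  -1370 − 270 = -1640;  -5485 − 1640 = -7125;  -17637 − 7125 = -24762
-270 − 24 = -294;  -1640 − 294 = -1934;  -7125 − 1934 = -9059;  -24762 − 9059 = -33821
-294 − 24 = -318;  -1934 − 318 = -2252;  -9059 − 2252 = -11311;  -33821 − 11311 = -45132
-318 − 24 = -342;  -2252 − 342 = -2594;  -11311 − 2594 = -13905;  -45132 − 13905 = -59037
-342 − 24 = -366;  -2594 − 366 = -2960;  -13905 − 2960 = -16865;  -59037 − 16865 = -75902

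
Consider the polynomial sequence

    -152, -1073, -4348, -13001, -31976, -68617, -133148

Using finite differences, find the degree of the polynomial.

First differences: -921, -3275, -8653, -18975, -36641, -64531
Second differences: -2354, -5378, -10322, -17666, -27890
Third differences: -3024, -4944, -7344, -10224
Fourth differences: -1920, -2400, -2880
Fifth differences: -480, -480
The fifth differences are constant, so the polynomial has degree 5.

5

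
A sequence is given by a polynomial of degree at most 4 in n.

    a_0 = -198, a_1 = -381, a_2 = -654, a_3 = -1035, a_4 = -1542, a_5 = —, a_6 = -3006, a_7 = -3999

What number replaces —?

-2193

Using the first 5 terms:
D1: -183  -273  -381  -507
D2: -90  -108  -126
D3: -18  -18
Constant third difference = -18.
Extend forward: -126 − 18 = -144;  -507 − 144 = -651;  -1542 − 651 = -2193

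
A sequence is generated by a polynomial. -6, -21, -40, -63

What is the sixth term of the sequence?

-121

D1: -15  -19  -23
D2: -4  -4
The second differences are constant (-4).
-23 − 4 = -27;  -63 − 27 = -90
-27 − 4 = -31;  -90 − 31 = -121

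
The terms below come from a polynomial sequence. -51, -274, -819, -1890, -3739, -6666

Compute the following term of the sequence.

-11019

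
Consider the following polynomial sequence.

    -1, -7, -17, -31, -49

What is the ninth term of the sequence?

-161

D1: -6, -10, -14, -18
D2: -4, -4, -4
The second differences are constant (-4).
-18 − 4 = -22;  -49 − 22 = -71
-22 − 4 = -26;  -71 − 26 = -97
-26 − 4 = -30;  -97 − 30 = -127
-30 − 4 = -34;  -127 − 34 = -161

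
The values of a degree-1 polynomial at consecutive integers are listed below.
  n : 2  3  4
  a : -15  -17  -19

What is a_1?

-2, -2
The first differences are constant at -2.
Work back: -15 + 2 = -13

-13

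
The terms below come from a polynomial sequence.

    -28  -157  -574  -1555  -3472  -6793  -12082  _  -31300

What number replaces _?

-19999

Using the first 7 terms:
First differences: -129, -417, -981, -1917, -3321, -5289
Second differences: -288, -564, -936, -1404, -1968
Third differences: -276, -372, -468, -564
Fourth differences: -96, -96, -96
Constant fourth difference = -96.
Extend forward: -564 − 96 = -660;  -1968 − 660 = -2628;  -5289 − 2628 = -7917;  -12082 − 7917 = -19999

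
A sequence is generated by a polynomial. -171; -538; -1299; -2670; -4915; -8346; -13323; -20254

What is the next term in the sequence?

-29595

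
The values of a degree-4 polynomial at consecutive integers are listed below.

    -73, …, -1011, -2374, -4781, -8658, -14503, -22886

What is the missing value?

-338

Using the last 6 terms:
D1: -1363  -2407  -3877  -5845  -8383
D2: -1044  -1470  -1968  -2538
D3: -426  -498  -570
D4: -72  -72
Constant fourth difference = -72.
Extend backward: -426 + 72 = -354;  -1044 + 354 = -690;  -1363 + 690 = -673;  -1011 + 673 = -338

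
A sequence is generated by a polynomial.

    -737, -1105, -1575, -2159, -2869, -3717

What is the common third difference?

First differences: -368, -470, -584, -710, -848
Second differences: -102, -114, -126, -138
Third differences: -12, -12, -12

-12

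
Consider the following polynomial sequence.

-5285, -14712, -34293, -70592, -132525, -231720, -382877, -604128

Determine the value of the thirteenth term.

First differences: -9427  -19581  -36299  -61933  -99195  -151157  -221251
Second differences: -10154  -16718  -25634  -37262  -51962  -70094
Third differences: -6564  -8916  -11628  -14700  -18132
Fourth differences: -2352  -2712  -3072  -3432
Fifth differences: -360  -360  -360
The fifth differences are constant (-360).
-3432 − 360 = -3792;  -18132 − 3792 = -21924;  -70094 − 21924 = -92018;  -221251 − 92018 = -313269;  -604128 − 313269 = -917397
-3792 − 360 = -4152;  -21924 − 4152 = -26076;  -92018 − 26076 = -118094;  -313269 − 118094 = -431363;  -917397 − 431363 = -1348760
-4152 − 360 = -4512;  -26076 − 4512 = -30588;  -118094 − 30588 = -148682;  -431363 − 148682 = -580045;  -1348760 − 580045 = -1928805
-4512 − 360 = -4872;  -30588 − 4872 = -35460;  -148682 − 35460 = -184142;  -580045 − 184142 = -764187;  -1928805 − 764187 = -2692992
-4872 − 360 = -5232;  -35460 − 5232 = -40692;  -184142 − 40692 = -224834;  -764187 − 224834 = -989021;  -2692992 − 989021 = -3682013

-3682013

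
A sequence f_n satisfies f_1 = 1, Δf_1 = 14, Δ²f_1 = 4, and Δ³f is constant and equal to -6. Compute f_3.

Build the table forward from the leading diagonal:
D3: -6  -6  -6
D2: 4  -2  -8
D1: 14  18  16
f: 1  15  33

33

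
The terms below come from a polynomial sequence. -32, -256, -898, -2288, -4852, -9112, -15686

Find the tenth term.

-56912

Δ: -224 , -642 , -1390 , -2564 , -4260 , -6574
Δ²: -418 , -748 , -1174 , -1696 , -2314
Δ³: -330 , -426 , -522 , -618
Δ⁴: -96 , -96 , -96
Constant fourth difference = -96, so extend:
-618 − 96 = -714;  -2314 − 714 = -3028;  -6574 − 3028 = -9602;  -15686 − 9602 = -25288
-714 − 96 = -810;  -3028 − 810 = -3838;  -9602 − 3838 = -13440;  -25288 − 13440 = -38728
-810 − 96 = -906;  -3838 − 906 = -4744;  -13440 − 4744 = -18184;  -38728 − 18184 = -56912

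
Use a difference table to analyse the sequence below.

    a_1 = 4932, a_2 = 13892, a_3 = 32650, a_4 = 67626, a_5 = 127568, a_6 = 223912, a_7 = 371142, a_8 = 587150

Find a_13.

3609000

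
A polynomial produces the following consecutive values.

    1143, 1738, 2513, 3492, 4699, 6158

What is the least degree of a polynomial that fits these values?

595, 775, 979, 1207, 1459
180, 204, 228, 252
24, 24, 24
The third differences are constant, so the polynomial has degree 3.

3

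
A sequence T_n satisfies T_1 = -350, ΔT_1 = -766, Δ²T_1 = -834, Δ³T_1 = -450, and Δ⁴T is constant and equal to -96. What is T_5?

-10314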